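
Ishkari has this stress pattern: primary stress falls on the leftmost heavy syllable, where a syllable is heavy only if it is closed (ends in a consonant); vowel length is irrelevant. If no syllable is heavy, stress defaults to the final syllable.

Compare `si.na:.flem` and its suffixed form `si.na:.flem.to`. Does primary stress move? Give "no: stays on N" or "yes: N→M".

no: stays on 3

Base `si.na:.flem` (3 syllables):
  Weights: 1 si L, 2 na: L, 3 flem H.
  Heavy syllables in the domain: 3. The leftmost is syllable 3 (flem).
  → primary stress on syllable 3.
Suffixed `si.na:.flem.to` (4 syllables):
  Weights: 1 si L, 2 na: L, 3 flem H, 4 to L.
  Heavy syllables in the domain: 3. The leftmost is syllable 3 (flem).
  → primary stress on syllable 3.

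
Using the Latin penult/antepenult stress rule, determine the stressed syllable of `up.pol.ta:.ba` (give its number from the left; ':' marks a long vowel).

3

Classical Latin: stress the penult if heavy (long vowel or closed), else the antepenult.
Weights: 2 pol H, 3 ta: H, 4 ba L.
The penult (syllable 3, ta:) is heavy, so it takes stress.
Stress on syllable 3: up.pol.ˈta:.ba.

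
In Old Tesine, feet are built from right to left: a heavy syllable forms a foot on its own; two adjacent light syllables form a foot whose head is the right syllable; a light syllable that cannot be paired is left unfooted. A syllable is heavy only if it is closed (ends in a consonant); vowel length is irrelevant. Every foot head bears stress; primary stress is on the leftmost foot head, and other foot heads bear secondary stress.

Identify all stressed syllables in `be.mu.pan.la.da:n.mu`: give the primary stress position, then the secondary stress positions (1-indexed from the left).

Weights: 1 be L, 2 mu L, 3 pan H, 4 la L, 5 da:n H, 6 mu L.
Parse right to left (heavy = foot alone; LL = one foot; stranded L unfooted): (be.ˈmu) (ˈpan) la (ˈda:n) mu.
Foot heads: 2, 3, 5.
Primary stress on the leftmost head = syllable 2.
Secondary stress on 3, 5: be.ˈmu.ˌpan.la.ˌda:n.mu.

primary 2, secondary 3, 5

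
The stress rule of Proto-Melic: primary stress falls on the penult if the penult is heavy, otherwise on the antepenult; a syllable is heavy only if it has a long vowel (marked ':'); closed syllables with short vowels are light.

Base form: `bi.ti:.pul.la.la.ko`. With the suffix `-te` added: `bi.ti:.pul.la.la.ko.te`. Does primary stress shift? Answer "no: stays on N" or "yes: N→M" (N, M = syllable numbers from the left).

Base `bi.ti:.pul.la.la.ko` (6 syllables):
  Weights: 4 la L, 5 la L, 6 ko L.
  The penult (syllable 5, la) is light, so stress falls on the antepenult (syllable 4, la).
  → primary stress on syllable 4.
Suffixed `bi.ti:.pul.la.la.ko.te` (7 syllables):
  Weights: 5 la L, 6 ko L, 7 te L.
  The penult (syllable 6, ko) is light, so stress falls on the antepenult (syllable 5, la).
  → primary stress on syllable 5.

yes: 4→5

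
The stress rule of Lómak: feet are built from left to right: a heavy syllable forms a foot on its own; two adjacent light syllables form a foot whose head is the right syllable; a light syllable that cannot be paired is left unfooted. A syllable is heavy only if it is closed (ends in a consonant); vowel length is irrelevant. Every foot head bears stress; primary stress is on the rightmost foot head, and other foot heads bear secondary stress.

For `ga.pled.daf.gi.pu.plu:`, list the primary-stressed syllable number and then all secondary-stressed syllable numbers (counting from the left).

Weights: 1 ga L, 2 pled H, 3 daf H, 4 gi L, 5 pu L, 6 plu: L.
Parse left to right (heavy = foot alone; LL = one foot; stranded L unfooted): ga (ˈpled) (ˈdaf) (gi.ˈpu) plu:.
Foot heads: 2, 3, 5.
Primary stress on the rightmost head = syllable 5.
Secondary stress on 2, 3: ga.ˌpled.ˌdaf.gi.ˈpu.plu:.

primary 5, secondary 2, 3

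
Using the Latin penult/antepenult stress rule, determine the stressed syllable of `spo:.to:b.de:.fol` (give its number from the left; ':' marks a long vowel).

Classical Latin: stress the penult if heavy (long vowel or closed), else the antepenult.
Weights: 2 to:b H, 3 de: H, 4 fol H.
The penult (syllable 3, de:) is heavy, so it takes stress.
Stress on syllable 3: spo:.to:b.ˈde:.fol.

3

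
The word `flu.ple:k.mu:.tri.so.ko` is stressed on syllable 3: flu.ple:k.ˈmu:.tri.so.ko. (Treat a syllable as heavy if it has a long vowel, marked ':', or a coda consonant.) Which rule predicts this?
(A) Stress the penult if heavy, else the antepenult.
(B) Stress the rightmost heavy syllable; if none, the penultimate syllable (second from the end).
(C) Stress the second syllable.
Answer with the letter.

B

Rule A → syllable 4 (observed: 3).
Rule B → syllable 3 ✓.
Rule C → syllable 2 (observed: 3).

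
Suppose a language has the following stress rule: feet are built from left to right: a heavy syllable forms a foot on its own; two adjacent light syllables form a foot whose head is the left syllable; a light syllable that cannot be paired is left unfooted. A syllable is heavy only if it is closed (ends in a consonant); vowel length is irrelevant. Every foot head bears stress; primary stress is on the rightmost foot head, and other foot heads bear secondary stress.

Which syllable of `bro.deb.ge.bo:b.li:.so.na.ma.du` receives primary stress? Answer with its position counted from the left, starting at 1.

7

Weights: 1 bro L, 2 deb H, 3 ge L, 4 bo:b H, 5 li: L, 6 so L, 7 na L, 8 ma L, 9 du L.
Parse left to right (heavy = foot alone; LL = one foot; stranded L unfooted): bro (ˈdeb) ge (ˈbo:b) (ˈli:.so) (ˈna.ma) du.
Foot heads: 2, 4, 5, 7.
Primary stress on the rightmost head = syllable 7.
Primary stress: syllable 7 → bro.deb.ge.bo:b.li:.so.ˈna.ma.du.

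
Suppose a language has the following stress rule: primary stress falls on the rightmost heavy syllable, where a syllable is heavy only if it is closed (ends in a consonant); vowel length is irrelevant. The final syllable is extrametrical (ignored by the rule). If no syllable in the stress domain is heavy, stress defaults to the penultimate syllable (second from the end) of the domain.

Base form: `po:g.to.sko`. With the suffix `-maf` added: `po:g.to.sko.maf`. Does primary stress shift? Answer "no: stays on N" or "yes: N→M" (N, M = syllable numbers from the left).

Base `po:g.to.sko` (3 syllables):
  The final syllable (3, sko) is extrametrical; the stress domain is syllables 1–2.
  Weights: 1 po:g H, 2 to L.
  Heavy syllables in the domain: 1. The rightmost is syllable 1 (po:g).
  → primary stress on syllable 1.
Suffixed `po:g.to.sko.maf` (4 syllables):
  The final syllable (4, maf) is extrametrical; the stress domain is syllables 1–3.
  Weights: 1 po:g H, 2 to L, 3 sko L.
  Heavy syllables in the domain: 1. The rightmost is syllable 1 (po:g).
  → primary stress on syllable 1.

no: stays on 1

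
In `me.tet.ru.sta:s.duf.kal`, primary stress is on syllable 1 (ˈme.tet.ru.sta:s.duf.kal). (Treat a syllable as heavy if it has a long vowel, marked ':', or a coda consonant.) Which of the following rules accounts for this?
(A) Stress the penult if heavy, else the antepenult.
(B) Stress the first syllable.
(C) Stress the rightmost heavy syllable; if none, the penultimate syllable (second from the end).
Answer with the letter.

B

Rule A → syllable 5 (observed: 1).
Rule B → syllable 1 ✓.
Rule C → syllable 6 (observed: 1).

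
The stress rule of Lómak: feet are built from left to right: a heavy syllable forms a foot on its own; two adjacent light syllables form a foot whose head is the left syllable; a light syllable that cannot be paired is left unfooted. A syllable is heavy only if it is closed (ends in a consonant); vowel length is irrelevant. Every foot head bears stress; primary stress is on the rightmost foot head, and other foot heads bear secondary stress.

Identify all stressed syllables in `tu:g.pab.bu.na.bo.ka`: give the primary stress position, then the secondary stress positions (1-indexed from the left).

primary 5, secondary 1, 2, 3

Weights: 1 tu:g H, 2 pab H, 3 bu L, 4 na L, 5 bo L, 6 ka L.
Parse left to right (heavy = foot alone; LL = one foot; stranded L unfooted): (ˈtu:g) (ˈpab) (ˈbu.na) (ˈbo.ka).
Foot heads: 1, 2, 3, 5.
Primary stress on the rightmost head = syllable 5.
Secondary stress on 1, 2, 3: ˌtu:g.ˌpab.ˌbu.na.ˈbo.ka.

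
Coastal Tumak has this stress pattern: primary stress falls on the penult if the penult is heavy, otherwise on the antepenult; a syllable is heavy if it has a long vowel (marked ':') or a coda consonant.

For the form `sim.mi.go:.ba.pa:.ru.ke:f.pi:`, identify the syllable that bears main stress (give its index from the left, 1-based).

7

Weights: 6 ru L, 7 ke:f H, 8 pi: H.
The penult (syllable 7, ke:f) is heavy, so it takes stress.
Primary stress: syllable 7 → sim.mi.go:.ba.pa:.ru.ˈke:f.pi:.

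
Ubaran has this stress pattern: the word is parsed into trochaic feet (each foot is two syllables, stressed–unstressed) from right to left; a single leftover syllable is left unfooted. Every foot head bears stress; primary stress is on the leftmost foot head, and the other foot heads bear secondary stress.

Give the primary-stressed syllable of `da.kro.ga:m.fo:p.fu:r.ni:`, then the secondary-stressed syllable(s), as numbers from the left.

Parse right to left into trochaic (ˈσσ) feet: (ˈda.kro) (ˈga:m.fo:p) (ˈfu:r.ni:).
Foot heads (stressed positions): 1, 3, 5.
End Rule Leftmost: primary stress on the leftmost head = syllable 1.
Secondary stress on 3, 5: ˈda.kro.ˌga:m.fo:p.ˌfu:r.ni:.

primary 1, secondary 3, 5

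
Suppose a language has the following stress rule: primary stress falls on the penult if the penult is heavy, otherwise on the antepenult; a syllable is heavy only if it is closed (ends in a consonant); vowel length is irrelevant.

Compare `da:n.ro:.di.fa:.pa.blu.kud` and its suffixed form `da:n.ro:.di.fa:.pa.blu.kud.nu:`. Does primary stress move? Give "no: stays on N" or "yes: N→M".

Base `da:n.ro:.di.fa:.pa.blu.kud` (7 syllables):
  Weights: 5 pa L, 6 blu L, 7 kud H.
  The penult (syllable 6, blu) is light, so stress falls on the antepenult (syllable 5, pa).
  → primary stress on syllable 5.
Suffixed `da:n.ro:.di.fa:.pa.blu.kud.nu:` (8 syllables):
  Weights: 6 blu L, 7 kud H, 8 nu: L.
  The penult (syllable 7, kud) is heavy, so it takes stress.
  → primary stress on syllable 7.

yes: 5→7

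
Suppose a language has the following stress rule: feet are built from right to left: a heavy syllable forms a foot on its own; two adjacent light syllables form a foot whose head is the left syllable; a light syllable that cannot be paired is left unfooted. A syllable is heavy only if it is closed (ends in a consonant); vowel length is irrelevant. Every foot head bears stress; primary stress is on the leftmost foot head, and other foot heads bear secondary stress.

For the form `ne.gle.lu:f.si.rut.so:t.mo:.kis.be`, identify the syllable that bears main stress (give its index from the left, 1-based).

1

Weights: 1 ne L, 2 gle L, 3 lu:f H, 4 si L, 5 rut H, 6 so:t H, 7 mo: L, 8 kis H, 9 be L.
Parse right to left (heavy = foot alone; LL = one foot; stranded L unfooted): (ˈne.gle) (ˈlu:f) si (ˈrut) (ˈso:t) mo: (ˈkis) be.
Foot heads: 1, 3, 5, 6, 8.
Primary stress on the leftmost head = syllable 1.
Primary stress: syllable 1 → ˈne.gle.lu:f.si.rut.so:t.mo:.kis.be.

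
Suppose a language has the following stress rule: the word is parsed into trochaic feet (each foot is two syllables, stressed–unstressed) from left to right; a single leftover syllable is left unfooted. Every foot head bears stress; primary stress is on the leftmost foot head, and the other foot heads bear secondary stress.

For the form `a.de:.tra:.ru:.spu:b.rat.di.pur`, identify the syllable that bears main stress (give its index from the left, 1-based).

1

Parse left to right into trochaic (ˈσσ) feet: (ˈa.de:) (ˈtra:.ru:) (ˈspu:b.rat) (ˈdi.pur).
Foot heads (stressed positions): 1, 3, 5, 7.
End Rule Leftmost: primary stress on the leftmost head = syllable 1.
Primary stress: syllable 1 → ˈa.de:.tra:.ru:.spu:b.rat.di.pur.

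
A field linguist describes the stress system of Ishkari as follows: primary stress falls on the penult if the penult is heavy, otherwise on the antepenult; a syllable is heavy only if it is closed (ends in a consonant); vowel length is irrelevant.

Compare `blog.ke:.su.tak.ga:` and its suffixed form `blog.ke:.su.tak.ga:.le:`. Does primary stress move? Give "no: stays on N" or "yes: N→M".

Base `blog.ke:.su.tak.ga:` (5 syllables):
  Weights: 3 su L, 4 tak H, 5 ga: L.
  The penult (syllable 4, tak) is heavy, so it takes stress.
  → primary stress on syllable 4.
Suffixed `blog.ke:.su.tak.ga:.le:` (6 syllables):
  Weights: 4 tak H, 5 ga: L, 6 le: L.
  The penult (syllable 5, ga:) is light, so stress falls on the antepenult (syllable 4, tak).
  → primary stress on syllable 4.

no: stays on 4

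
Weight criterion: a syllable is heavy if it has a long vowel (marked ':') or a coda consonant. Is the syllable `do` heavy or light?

`do`: short vowel, open (no coda). Short vowel, open → light.

light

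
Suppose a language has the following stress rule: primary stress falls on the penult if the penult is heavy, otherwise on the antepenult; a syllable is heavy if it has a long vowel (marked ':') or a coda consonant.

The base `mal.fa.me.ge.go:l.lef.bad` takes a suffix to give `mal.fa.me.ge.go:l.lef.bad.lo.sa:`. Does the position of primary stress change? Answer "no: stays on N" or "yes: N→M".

yes: 6→7

Base `mal.fa.me.ge.go:l.lef.bad` (7 syllables):
  Weights: 5 go:l H, 6 lef H, 7 bad H.
  The penult (syllable 6, lef) is heavy, so it takes stress.
  → primary stress on syllable 6.
Suffixed `mal.fa.me.ge.go:l.lef.bad.lo.sa:` (9 syllables):
  Weights: 7 bad H, 8 lo L, 9 sa: H.
  The penult (syllable 8, lo) is light, so stress falls on the antepenult (syllable 7, bad).
  → primary stress on syllable 7.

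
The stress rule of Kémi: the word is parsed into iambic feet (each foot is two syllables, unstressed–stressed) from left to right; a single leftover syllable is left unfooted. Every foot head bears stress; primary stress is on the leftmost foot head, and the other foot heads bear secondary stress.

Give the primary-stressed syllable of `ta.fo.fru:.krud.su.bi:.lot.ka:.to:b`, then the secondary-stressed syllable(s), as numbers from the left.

Parse left to right into iambic (σˈσ) feet: (ta.ˈfo) (fru:.ˈkrud) (su.ˈbi:) (lot.ˈka:) to:b. Syllable 9 is left unfooted.
Foot heads (stressed positions): 2, 4, 6, 8.
End Rule Leftmost: primary stress on the leftmost head = syllable 2.
Secondary stress on 4, 6, 8: ta.ˈfo.fru:.ˌkrud.su.ˌbi:.lot.ˌka:.to:b.

primary 2, secondary 4, 6, 8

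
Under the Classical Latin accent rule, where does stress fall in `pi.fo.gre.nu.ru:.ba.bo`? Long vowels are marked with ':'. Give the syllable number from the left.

5

Classical Latin: stress the penult if heavy (long vowel or closed), else the antepenult.
Weights: 5 ru: H, 6 ba L, 7 bo L.
The penult (syllable 6, ba) is light, so stress falls on the antepenult (syllable 5, ru:).
Stress on syllable 5: pi.fo.gre.nu.ˈru:.ba.bo.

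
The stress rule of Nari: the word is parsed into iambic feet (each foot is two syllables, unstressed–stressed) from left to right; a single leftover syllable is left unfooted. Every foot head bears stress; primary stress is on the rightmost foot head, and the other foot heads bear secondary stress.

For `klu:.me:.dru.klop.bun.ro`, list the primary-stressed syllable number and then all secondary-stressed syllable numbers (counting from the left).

primary 6, secondary 2, 4

Parse left to right into iambic (σˈσ) feet: (klu:.ˈme:) (dru.ˈklop) (bun.ˈro).
Foot heads (stressed positions): 2, 4, 6.
End Rule Rightmost: primary stress on the rightmost head = syllable 6.
Secondary stress on 2, 4: klu:.ˌme:.dru.ˌklop.bun.ˈro.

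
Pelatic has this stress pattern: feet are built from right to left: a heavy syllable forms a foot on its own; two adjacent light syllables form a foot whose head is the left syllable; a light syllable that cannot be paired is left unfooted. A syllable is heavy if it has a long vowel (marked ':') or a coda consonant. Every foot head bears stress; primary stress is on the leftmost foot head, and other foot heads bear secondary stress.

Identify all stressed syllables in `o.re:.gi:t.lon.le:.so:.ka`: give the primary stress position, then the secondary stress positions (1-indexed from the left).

primary 2, secondary 3, 4, 5, 6

Weights: 1 o L, 2 re: H, 3 gi:t H, 4 lon H, 5 le: H, 6 so: H, 7 ka L.
Parse right to left (heavy = foot alone; LL = one foot; stranded L unfooted): o (ˈre:) (ˈgi:t) (ˈlon) (ˈle:) (ˈso:) ka.
Foot heads: 2, 3, 4, 5, 6.
Primary stress on the leftmost head = syllable 2.
Secondary stress on 3, 4, 5, 6: o.ˈre:.ˌgi:t.ˌlon.ˌle:.ˌso:.ka.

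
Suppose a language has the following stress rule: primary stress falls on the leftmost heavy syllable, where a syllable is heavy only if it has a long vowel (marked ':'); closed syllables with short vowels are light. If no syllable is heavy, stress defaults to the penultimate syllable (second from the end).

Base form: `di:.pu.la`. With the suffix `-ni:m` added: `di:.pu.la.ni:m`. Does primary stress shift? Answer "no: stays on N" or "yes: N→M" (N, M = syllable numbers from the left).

no: stays on 1

Base `di:.pu.la` (3 syllables):
  Weights: 1 di: H, 2 pu L, 3 la L.
  Heavy syllables in the domain: 1. The leftmost is syllable 1 (di:).
  → primary stress on syllable 1.
Suffixed `di:.pu.la.ni:m` (4 syllables):
  Weights: 1 di: H, 2 pu L, 3 la L, 4 ni:m H.
  Heavy syllables in the domain: 1, 4. The leftmost is syllable 1 (di:).
  → primary stress on syllable 1.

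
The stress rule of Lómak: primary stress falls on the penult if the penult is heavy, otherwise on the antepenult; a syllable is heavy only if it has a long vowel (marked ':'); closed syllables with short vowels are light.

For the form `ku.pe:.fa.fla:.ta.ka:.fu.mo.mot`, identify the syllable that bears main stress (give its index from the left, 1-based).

Weights: 7 fu L, 8 mo L, 9 mot L.
The penult (syllable 8, mo) is light, so stress falls on the antepenult (syllable 7, fu).
Primary stress: syllable 7 → ku.pe:.fa.fla:.ta.ka:.ˈfu.mo.mot.

7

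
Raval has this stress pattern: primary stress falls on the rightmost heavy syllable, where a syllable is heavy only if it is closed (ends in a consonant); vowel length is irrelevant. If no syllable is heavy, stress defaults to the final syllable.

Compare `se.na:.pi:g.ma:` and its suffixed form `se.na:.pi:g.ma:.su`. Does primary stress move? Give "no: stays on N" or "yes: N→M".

Base `se.na:.pi:g.ma:` (4 syllables):
  Weights: 1 se L, 2 na: L, 3 pi:g H, 4 ma: L.
  Heavy syllables in the domain: 3. The rightmost is syllable 3 (pi:g).
  → primary stress on syllable 3.
Suffixed `se.na:.pi:g.ma:.su` (5 syllables):
  Weights: 1 se L, 2 na: L, 3 pi:g H, 4 ma: L, 5 su L.
  Heavy syllables in the domain: 3. The rightmost is syllable 3 (pi:g).
  → primary stress on syllable 3.

no: stays on 3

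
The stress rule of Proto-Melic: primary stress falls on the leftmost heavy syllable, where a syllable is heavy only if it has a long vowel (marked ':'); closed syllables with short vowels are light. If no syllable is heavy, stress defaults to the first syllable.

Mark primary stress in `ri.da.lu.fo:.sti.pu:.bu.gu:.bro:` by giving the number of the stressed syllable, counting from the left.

Weights: 1 ri L, 2 da L, 3 lu L, 4 fo: H, 5 sti L, 6 pu: H, 7 bu L, 8 gu: H, 9 bro: H.
Heavy syllables in the domain: 4, 6, 8, 9. The leftmost is syllable 4 (fo:).
Primary stress: syllable 4 → ri.da.lu.ˈfo:.sti.pu:.bu.gu:.bro:.

4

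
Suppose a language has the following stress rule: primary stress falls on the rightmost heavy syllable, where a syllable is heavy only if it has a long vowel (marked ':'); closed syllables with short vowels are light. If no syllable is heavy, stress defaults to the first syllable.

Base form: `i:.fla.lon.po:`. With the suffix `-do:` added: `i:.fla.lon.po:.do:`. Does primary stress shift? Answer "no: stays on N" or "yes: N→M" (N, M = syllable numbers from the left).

yes: 4→5

Base `i:.fla.lon.po:` (4 syllables):
  Weights: 1 i: H, 2 fla L, 3 lon L, 4 po: H.
  Heavy syllables in the domain: 1, 4. The rightmost is syllable 4 (po:).
  → primary stress on syllable 4.
Suffixed `i:.fla.lon.po:.do:` (5 syllables):
  Weights: 1 i: H, 2 fla L, 3 lon L, 4 po: H, 5 do: H.
  Heavy syllables in the domain: 1, 4, 5. The rightmost is syllable 5 (do:).
  → primary stress on syllable 5.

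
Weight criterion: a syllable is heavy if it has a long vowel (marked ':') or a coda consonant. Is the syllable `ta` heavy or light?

light

`ta`: short vowel, open (no coda). Short vowel, open → light.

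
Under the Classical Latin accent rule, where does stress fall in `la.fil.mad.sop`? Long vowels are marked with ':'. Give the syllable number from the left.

Classical Latin: stress the penult if heavy (long vowel or closed), else the antepenult.
Weights: 2 fil H, 3 mad H, 4 sop H.
The penult (syllable 3, mad) is heavy, so it takes stress.
Stress on syllable 3: la.fil.ˈmad.sop.

3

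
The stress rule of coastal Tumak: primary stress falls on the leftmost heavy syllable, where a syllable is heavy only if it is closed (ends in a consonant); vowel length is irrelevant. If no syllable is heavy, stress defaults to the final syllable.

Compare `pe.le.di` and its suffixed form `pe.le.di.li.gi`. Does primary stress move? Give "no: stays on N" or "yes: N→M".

Base `pe.le.di` (3 syllables):
  Weights: 1 pe L, 2 le L, 3 di L.
  No heavy syllable in the domain; default to the final syllable = syllable 3.
  → primary stress on syllable 3.
Suffixed `pe.le.di.li.gi` (5 syllables):
  Weights: 1 pe L, 2 le L, 3 di L, 4 li L, 5 gi L.
  No heavy syllable in the domain; default to the final syllable = syllable 5.
  → primary stress on syllable 5.

yes: 3→5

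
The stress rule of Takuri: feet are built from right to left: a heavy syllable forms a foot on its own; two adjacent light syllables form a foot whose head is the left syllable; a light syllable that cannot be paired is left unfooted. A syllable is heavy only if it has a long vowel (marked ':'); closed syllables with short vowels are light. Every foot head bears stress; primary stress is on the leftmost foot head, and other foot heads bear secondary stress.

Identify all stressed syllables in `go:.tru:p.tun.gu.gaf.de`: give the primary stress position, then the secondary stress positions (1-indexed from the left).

Weights: 1 go: H, 2 tru:p H, 3 tun L, 4 gu L, 5 gaf L, 6 de L.
Parse right to left (heavy = foot alone; LL = one foot; stranded L unfooted): (ˈgo:) (ˈtru:p) (ˈtun.gu) (ˈgaf.de).
Foot heads: 1, 2, 3, 5.
Primary stress on the leftmost head = syllable 1.
Secondary stress on 2, 3, 5: ˈgo:.ˌtru:p.ˌtun.gu.ˌgaf.de.

primary 1, secondary 2, 3, 5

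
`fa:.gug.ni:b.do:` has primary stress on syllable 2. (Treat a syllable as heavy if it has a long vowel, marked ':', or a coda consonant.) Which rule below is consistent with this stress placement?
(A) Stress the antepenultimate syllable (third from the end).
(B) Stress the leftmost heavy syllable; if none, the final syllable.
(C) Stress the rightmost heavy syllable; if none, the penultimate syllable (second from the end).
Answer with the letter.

Rule A → syllable 2 ✓.
Rule B → syllable 1 (observed: 2).
Rule C → syllable 4 (observed: 2).

A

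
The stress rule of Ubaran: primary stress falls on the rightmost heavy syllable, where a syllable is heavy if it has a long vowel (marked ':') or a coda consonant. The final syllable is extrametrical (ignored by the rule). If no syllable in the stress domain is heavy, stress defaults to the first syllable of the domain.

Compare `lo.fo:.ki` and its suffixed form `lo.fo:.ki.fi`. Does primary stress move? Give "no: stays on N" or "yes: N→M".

no: stays on 2

Base `lo.fo:.ki` (3 syllables):
  The final syllable (3, ki) is extrametrical; the stress domain is syllables 1–2.
  Weights: 1 lo L, 2 fo: H.
  Heavy syllables in the domain: 2. The rightmost is syllable 2 (fo:).
  → primary stress on syllable 2.
Suffixed `lo.fo:.ki.fi` (4 syllables):
  The final syllable (4, fi) is extrametrical; the stress domain is syllables 1–3.
  Weights: 1 lo L, 2 fo: H, 3 ki L.
  Heavy syllables in the domain: 2. The rightmost is syllable 2 (fo:).
  → primary stress on syllable 2.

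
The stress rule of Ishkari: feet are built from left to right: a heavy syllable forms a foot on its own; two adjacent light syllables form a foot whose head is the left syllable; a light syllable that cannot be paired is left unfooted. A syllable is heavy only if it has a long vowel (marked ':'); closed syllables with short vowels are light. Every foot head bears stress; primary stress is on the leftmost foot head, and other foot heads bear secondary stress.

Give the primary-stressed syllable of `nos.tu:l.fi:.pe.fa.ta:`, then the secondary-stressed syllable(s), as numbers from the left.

primary 2, secondary 3, 4, 6

Weights: 1 nos L, 2 tu:l H, 3 fi: H, 4 pe L, 5 fa L, 6 ta: H.
Parse left to right (heavy = foot alone; LL = one foot; stranded L unfooted): nos (ˈtu:l) (ˈfi:) (ˈpe.fa) (ˈta:).
Foot heads: 2, 3, 4, 6.
Primary stress on the leftmost head = syllable 2.
Secondary stress on 3, 4, 6: nos.ˈtu:l.ˌfi:.ˌpe.fa.ˌta:.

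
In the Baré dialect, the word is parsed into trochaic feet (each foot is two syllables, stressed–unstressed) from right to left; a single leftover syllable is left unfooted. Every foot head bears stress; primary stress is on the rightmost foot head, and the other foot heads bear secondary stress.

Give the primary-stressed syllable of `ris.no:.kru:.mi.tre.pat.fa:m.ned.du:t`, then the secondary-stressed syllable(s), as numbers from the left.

Parse right to left into trochaic (ˈσσ) feet: ris (ˈno:.kru:) (ˈmi.tre) (ˈpat.fa:m) (ˈned.du:t). Syllable 1 is left unfooted.
Foot heads (stressed positions): 2, 4, 6, 8.
End Rule Rightmost: primary stress on the rightmost head = syllable 8.
Secondary stress on 2, 4, 6: ris.ˌno:.kru:.ˌmi.tre.ˌpat.fa:m.ˈned.du:t.

primary 8, secondary 2, 4, 6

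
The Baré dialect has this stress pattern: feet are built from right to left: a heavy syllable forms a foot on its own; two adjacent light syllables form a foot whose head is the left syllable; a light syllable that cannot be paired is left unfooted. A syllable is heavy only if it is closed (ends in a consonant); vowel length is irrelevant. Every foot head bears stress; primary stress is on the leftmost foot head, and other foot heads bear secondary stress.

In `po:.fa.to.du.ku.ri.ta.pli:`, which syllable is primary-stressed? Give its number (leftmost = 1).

1

Weights: 1 po: L, 2 fa L, 3 to L, 4 du L, 5 ku L, 6 ri L, 7 ta L, 8 pli: L.
Parse right to left (heavy = foot alone; LL = one foot; stranded L unfooted): (ˈpo:.fa) (ˈto.du) (ˈku.ri) (ˈta.pli:).
Foot heads: 1, 3, 5, 7.
Primary stress on the leftmost head = syllable 1.
Primary stress: syllable 1 → ˈpo:.fa.to.du.ku.ri.ta.pli:.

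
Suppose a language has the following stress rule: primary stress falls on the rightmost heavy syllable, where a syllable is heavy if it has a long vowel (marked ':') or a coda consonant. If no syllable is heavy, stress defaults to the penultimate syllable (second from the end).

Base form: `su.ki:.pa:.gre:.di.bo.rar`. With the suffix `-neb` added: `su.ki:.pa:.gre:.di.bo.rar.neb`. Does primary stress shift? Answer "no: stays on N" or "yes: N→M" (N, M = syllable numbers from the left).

Base `su.ki:.pa:.gre:.di.bo.rar` (7 syllables):
  Weights: 1 su L, 2 ki: H, 3 pa: H, 4 gre: H, 5 di L, 6 bo L, 7 rar H.
  Heavy syllables in the domain: 2, 3, 4, 7. The rightmost is syllable 7 (rar).
  → primary stress on syllable 7.
Suffixed `su.ki:.pa:.gre:.di.bo.rar.neb` (8 syllables):
  Weights: 1 su L, 2 ki: H, 3 pa: H, 4 gre: H, 5 di L, 6 bo L, 7 rar H, 8 neb H.
  Heavy syllables in the domain: 2, 3, 4, 7, 8. The rightmost is syllable 8 (neb).
  → primary stress on syllable 8.

yes: 7→8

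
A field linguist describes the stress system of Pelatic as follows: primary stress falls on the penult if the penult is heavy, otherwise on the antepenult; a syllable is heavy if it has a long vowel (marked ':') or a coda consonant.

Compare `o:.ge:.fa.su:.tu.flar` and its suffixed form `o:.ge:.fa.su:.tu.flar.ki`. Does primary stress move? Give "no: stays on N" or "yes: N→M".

Base `o:.ge:.fa.su:.tu.flar` (6 syllables):
  Weights: 4 su: H, 5 tu L, 6 flar H.
  The penult (syllable 5, tu) is light, so stress falls on the antepenult (syllable 4, su:).
  → primary stress on syllable 4.
Suffixed `o:.ge:.fa.su:.tu.flar.ki` (7 syllables):
  Weights: 5 tu L, 6 flar H, 7 ki L.
  The penult (syllable 6, flar) is heavy, so it takes stress.
  → primary stress on syllable 6.

yes: 4→6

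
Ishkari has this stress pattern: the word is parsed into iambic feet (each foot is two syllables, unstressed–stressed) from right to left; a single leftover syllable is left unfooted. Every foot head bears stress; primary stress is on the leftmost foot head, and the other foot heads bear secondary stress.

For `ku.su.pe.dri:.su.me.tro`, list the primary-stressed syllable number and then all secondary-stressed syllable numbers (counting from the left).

Parse right to left into iambic (σˈσ) feet: ku (su.ˈpe) (dri:.ˈsu) (me.ˈtro). Syllable 1 is left unfooted.
Foot heads (stressed positions): 3, 5, 7.
End Rule Leftmost: primary stress on the leftmost head = syllable 3.
Secondary stress on 5, 7: ku.su.ˈpe.dri:.ˌsu.me.ˌtro.

primary 3, secondary 5, 7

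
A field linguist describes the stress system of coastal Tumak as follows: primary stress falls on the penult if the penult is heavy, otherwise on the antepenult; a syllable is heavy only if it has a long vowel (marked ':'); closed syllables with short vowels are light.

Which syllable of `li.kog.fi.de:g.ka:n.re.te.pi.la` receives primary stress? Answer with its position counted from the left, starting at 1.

Weights: 7 te L, 8 pi L, 9 la L.
The penult (syllable 8, pi) is light, so stress falls on the antepenult (syllable 7, te).
Primary stress: syllable 7 → li.kog.fi.de:g.ka:n.re.ˈte.pi.la.

7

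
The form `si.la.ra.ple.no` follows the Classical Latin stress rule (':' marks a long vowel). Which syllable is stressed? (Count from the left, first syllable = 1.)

Classical Latin: stress the penult if heavy (long vowel or closed), else the antepenult.
Weights: 3 ra L, 4 ple L, 5 no L.
The penult (syllable 4, ple) is light, so stress falls on the antepenult (syllable 3, ra).
Stress on syllable 3: si.la.ˈra.ple.no.

3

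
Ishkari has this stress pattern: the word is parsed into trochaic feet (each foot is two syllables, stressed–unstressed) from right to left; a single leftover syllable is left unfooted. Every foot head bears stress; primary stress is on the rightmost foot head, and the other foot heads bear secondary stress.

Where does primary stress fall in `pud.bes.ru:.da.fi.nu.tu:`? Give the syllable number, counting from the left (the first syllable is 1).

Parse right to left into trochaic (ˈσσ) feet: pud (ˈbes.ru:) (ˈda.fi) (ˈnu.tu:). Syllable 1 is left unfooted.
Foot heads (stressed positions): 2, 4, 6.
End Rule Rightmost: primary stress on the rightmost head = syllable 6.
Primary stress: syllable 6 → pud.bes.ru:.da.fi.ˈnu.tu:.

6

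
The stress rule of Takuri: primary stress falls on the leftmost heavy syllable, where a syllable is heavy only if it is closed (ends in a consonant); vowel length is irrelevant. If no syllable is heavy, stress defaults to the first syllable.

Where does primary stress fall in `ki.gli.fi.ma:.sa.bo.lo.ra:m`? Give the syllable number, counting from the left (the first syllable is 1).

Weights: 1 ki L, 2 gli L, 3 fi L, 4 ma: L, 5 sa L, 6 bo L, 7 lo L, 8 ra:m H.
Heavy syllables in the domain: 8. The leftmost is syllable 8 (ra:m).
Primary stress: syllable 8 → ki.gli.fi.ma:.sa.bo.lo.ˈra:m.

8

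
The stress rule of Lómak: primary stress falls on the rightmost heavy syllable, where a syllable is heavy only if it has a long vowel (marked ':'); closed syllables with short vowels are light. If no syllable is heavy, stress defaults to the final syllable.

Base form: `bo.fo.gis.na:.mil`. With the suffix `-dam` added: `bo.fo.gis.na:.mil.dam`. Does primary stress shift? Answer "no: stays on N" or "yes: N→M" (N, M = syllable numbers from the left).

no: stays on 4

Base `bo.fo.gis.na:.mil` (5 syllables):
  Weights: 1 bo L, 2 fo L, 3 gis L, 4 na: H, 5 mil L.
  Heavy syllables in the domain: 4. The rightmost is syllable 4 (na:).
  → primary stress on syllable 4.
Suffixed `bo.fo.gis.na:.mil.dam` (6 syllables):
  Weights: 1 bo L, 2 fo L, 3 gis L, 4 na: H, 5 mil L, 6 dam L.
  Heavy syllables in the domain: 4. The rightmost is syllable 4 (na:).
  → primary stress on syllable 4.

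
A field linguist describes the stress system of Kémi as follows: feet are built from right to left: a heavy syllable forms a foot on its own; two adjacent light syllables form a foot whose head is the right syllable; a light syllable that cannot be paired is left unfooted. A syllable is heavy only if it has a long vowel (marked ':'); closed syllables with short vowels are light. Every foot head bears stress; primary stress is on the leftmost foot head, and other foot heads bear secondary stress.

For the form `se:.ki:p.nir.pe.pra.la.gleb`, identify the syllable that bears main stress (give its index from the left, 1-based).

1

Weights: 1 se: H, 2 ki:p H, 3 nir L, 4 pe L, 5 pra L, 6 la L, 7 gleb L.
Parse right to left (heavy = foot alone; LL = one foot; stranded L unfooted): (ˈse:) (ˈki:p) nir (pe.ˈpra) (la.ˈgleb).
Foot heads: 1, 2, 5, 7.
Primary stress on the leftmost head = syllable 1.
Primary stress: syllable 1 → ˈse:.ki:p.nir.pe.pra.la.gleb.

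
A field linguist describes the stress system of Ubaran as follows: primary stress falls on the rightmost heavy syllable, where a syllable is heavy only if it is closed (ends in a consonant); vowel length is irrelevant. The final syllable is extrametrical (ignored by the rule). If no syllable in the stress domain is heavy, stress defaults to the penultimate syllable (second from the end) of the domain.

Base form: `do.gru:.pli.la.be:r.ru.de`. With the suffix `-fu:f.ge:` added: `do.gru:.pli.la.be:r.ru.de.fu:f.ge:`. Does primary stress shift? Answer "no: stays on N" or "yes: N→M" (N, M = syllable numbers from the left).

Base `do.gru:.pli.la.be:r.ru.de` (7 syllables):
  The final syllable (7, de) is extrametrical; the stress domain is syllables 1–6.
  Weights: 1 do L, 2 gru: L, 3 pli L, 4 la L, 5 be:r H, 6 ru L.
  Heavy syllables in the domain: 5. The rightmost is syllable 5 (be:r).
  → primary stress on syllable 5.
Suffixed `do.gru:.pli.la.be:r.ru.de.fu:f.ge:` (9 syllables):
  The final syllable (9, ge:) is extrametrical; the stress domain is syllables 1–8.
  Weights: 1 do L, 2 gru: L, 3 pli L, 4 la L, 5 be:r H, 6 ru L, 7 de L, 8 fu:f H.
  Heavy syllables in the domain: 5, 8. The rightmost is syllable 8 (fu:f).
  → primary stress on syllable 8.

yes: 5→8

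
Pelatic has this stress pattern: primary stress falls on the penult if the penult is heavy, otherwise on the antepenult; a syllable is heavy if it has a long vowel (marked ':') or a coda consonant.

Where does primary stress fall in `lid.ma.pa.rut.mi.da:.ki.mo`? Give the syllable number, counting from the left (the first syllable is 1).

Weights: 6 da: H, 7 ki L, 8 mo L.
The penult (syllable 7, ki) is light, so stress falls on the antepenult (syllable 6, da:).
Primary stress: syllable 6 → lid.ma.pa.rut.mi.ˈda:.ki.mo.

6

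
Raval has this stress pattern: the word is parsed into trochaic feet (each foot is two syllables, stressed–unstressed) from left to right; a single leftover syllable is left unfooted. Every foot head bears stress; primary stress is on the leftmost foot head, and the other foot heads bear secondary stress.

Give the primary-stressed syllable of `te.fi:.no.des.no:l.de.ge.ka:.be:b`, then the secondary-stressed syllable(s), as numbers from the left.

primary 1, secondary 3, 5, 7

Parse left to right into trochaic (ˈσσ) feet: (ˈte.fi:) (ˈno.des) (ˈno:l.de) (ˈge.ka:) be:b. Syllable 9 is left unfooted.
Foot heads (stressed positions): 1, 3, 5, 7.
End Rule Leftmost: primary stress on the leftmost head = syllable 1.
Secondary stress on 3, 5, 7: ˈte.fi:.ˌno.des.ˌno:l.de.ˌge.ka:.be:b.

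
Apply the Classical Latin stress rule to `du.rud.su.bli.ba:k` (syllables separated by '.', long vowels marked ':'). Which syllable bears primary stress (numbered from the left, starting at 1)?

Classical Latin: stress the penult if heavy (long vowel or closed), else the antepenult.
Weights: 3 su L, 4 bli L, 5 ba:k H.
The penult (syllable 4, bli) is light, so stress falls on the antepenult (syllable 3, su).
Stress on syllable 3: du.rud.ˈsu.bli.ba:k.

3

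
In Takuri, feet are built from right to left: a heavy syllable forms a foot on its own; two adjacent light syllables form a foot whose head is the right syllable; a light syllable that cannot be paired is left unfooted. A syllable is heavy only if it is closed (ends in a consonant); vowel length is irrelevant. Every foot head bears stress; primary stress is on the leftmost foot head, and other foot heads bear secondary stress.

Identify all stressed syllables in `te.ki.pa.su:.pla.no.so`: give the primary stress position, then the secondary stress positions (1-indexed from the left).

primary 3, secondary 5, 7

Weights: 1 te L, 2 ki L, 3 pa L, 4 su: L, 5 pla L, 6 no L, 7 so L.
Parse right to left (heavy = foot alone; LL = one foot; stranded L unfooted): te (ki.ˈpa) (su:.ˈpla) (no.ˈso).
Foot heads: 3, 5, 7.
Primary stress on the leftmost head = syllable 3.
Secondary stress on 5, 7: te.ki.ˈpa.su:.ˌpla.no.ˌso.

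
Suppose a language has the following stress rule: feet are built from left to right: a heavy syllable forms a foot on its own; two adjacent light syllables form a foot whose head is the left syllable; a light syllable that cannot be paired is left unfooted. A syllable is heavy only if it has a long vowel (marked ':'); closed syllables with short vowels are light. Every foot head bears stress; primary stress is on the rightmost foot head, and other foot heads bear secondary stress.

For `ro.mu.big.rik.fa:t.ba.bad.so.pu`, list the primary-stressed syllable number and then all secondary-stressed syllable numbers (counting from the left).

primary 8, secondary 1, 3, 5, 6

Weights: 1 ro L, 2 mu L, 3 big L, 4 rik L, 5 fa:t H, 6 ba L, 7 bad L, 8 so L, 9 pu L.
Parse left to right (heavy = foot alone; LL = one foot; stranded L unfooted): (ˈro.mu) (ˈbig.rik) (ˈfa:t) (ˈba.bad) (ˈso.pu).
Foot heads: 1, 3, 5, 6, 8.
Primary stress on the rightmost head = syllable 8.
Secondary stress on 1, 3, 5, 6: ˌro.mu.ˌbig.rik.ˌfa:t.ˌba.bad.ˈso.pu.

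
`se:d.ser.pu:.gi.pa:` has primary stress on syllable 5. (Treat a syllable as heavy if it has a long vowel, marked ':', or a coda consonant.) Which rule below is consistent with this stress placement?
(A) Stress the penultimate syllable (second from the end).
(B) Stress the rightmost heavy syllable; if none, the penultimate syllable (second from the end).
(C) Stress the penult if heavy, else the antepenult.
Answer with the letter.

B

Rule A → syllable 4 (observed: 5).
Rule B → syllable 5 ✓.
Rule C → syllable 3 (observed: 5).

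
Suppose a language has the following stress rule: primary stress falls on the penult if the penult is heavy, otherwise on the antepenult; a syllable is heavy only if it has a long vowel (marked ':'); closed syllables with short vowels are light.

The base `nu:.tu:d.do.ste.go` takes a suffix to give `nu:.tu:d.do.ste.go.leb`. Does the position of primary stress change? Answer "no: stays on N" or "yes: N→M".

Base `nu:.tu:d.do.ste.go` (5 syllables):
  Weights: 3 do L, 4 ste L, 5 go L.
  The penult (syllable 4, ste) is light, so stress falls on the antepenult (syllable 3, do).
  → primary stress on syllable 3.
Suffixed `nu:.tu:d.do.ste.go.leb` (6 syllables):
  Weights: 4 ste L, 5 go L, 6 leb L.
  The penult (syllable 5, go) is light, so stress falls on the antepenult (syllable 4, ste).
  → primary stress on syllable 4.

yes: 3→4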